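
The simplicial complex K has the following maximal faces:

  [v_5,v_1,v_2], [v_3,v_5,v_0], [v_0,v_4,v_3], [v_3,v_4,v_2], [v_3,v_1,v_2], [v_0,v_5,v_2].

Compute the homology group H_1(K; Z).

H_1 = Z.

K has 6 vertices, 12 edges, 6 triangles.
rank ∂_1 = 5, rank ∂_2 = 6 ⇒ b_1 = 12 − 5 − 6 = 1; all invariant factors of ∂_2 are 1 so no torsion. So H_1 ≅ Z.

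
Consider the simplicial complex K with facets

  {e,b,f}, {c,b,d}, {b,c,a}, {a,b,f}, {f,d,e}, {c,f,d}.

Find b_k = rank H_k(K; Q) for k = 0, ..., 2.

b_0 = 1, b_1 = 1, b_2 = 0.

We work with the vertex ordering a < b < c < d < e < f. The simplices of K, each written with vertices in increasing order, are:

  0-simplices (6): a, b, c, d, e, f
  1-simplices (12): ab, ac, af, bc, bd, be, bf, cd, cf, de, df, ef
  2-simplices (6): abc, abf, bcd, bef, cdf, def

so the chain groups are C_0 ≅ Z^6, C_1 ≅ Z^12, C_2 ≅ Z^6.

The boundary map ∂_1: C_1 → C_0 is given by ∂[p,q] = [q] − [p].
This gives a 6×12 integer matrix of rank 5; reducing to Smith normal form yields diagonal entries (1,1,1,1,1).

The boundary map ∂_2: C_2 → C_1 maps a triangle to the signed sum of its edges. For instance
  ∂bcd = cd − bd + bc,
  ∂bef = ef − bf + be.
The 12×6 boundary matrix has rank 6 and Smith normal form diag(1,1,1,1,1,1).

Reading off H_k = ker ∂_k / im ∂_{k+1}:

  H_0: rank C_0 − rank ∂_1 = 6 − 5 = 1, and the invariant factors of ∂_1 are all 1, so H_0 = Z.
  H_1: rank ker ∂_1 − rank ∂_2 = (12 − 5) − 6 = 1, and the invariant factors of ∂_2 are all 1, so H_1 = Z.
  H_2: rank ker ∂_2 − rank ∂_3 = (6 − 6) − 0 = 0, and there is no ∂_3, so H_2 = 0.

As a check, the Euler characteristic is 6 − 12 + 6 = 0, which agrees with 1 − 1 + 0 = 0.
(K is a triangulation of the cylinder S^1 x I.)

Hence the Betti numbers are b_0 = 1, b_1 = 1, b_2 = 0.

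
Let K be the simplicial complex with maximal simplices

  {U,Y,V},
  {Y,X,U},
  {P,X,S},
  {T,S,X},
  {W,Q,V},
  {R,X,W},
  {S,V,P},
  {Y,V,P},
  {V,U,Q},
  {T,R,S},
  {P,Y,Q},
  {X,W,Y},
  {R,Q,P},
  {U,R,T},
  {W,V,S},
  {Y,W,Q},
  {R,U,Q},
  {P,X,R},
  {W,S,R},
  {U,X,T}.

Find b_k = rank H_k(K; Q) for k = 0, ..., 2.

We work with the vertex ordering P < Q < R < S < T < U < V < W < X < Y. The simplices of K, each written with vertices in increasing order, are:

  0-simplices (10): P, Q, R, S, T, U, V, W, X, Y
  1-simplices (30): PQ, PR, PS, PV, PX, PY, QR, QU, QV, QW, QY, RS, RT, RU, RW, RX, ST, SV, SW, SX, TU, TX, UV, UX, UY, VW, VY, WX, WY, XY
  2-simplices (20): PQR, PQY, PRX, PSV, PSX, PVY, QRU, QUV, QVW, QWY, RST, RSW, RTU, RWX, STX, SVW, TUX, UVY, UXY, WXY

giving chain groups C_0 ≅ Z^10, C_1 ≅ Z^30, C_2 ≅ Z^20.

Boundary ∂_1: C_1 → C_0 is given by ∂[p,q] = [q] − [p]. For instance
  ∂SW = W − S.
As a 10×30 matrix over Z this has rank 9, with invariant factors (1,1,1,1,1,1,1,1,1).

∂_2: C_2 → C_1 acts by ∂[p,q,r] = [q,r] − [p,r] + [p,q]. For instance
  ∂PQY = QY − PY + PQ,
  ∂QVW = VW − QW + QV.
As a 30×20 matrix over Z this has rank 20, with invariant factors (1,1,1,1,1,1,1,1,1,1,1,1,1,1,1,1,1,1,1,2).

Reading off H_k = ker ∂_k / im ∂_{k+1}:

  H_0: rank C_0 − rank ∂_1 = 10 − 9 = 1, and the invariant factors of ∂_1 are all 1, so H_0 = Z.
  H_1: rank ker ∂_1 − rank ∂_2 = (30 − 9) − 20 = 1, and ∂_2 has invariant factor 2 > 1, so H_1 = Z ⊕ Z_2.
  H_2: rank ker ∂_2 − rank ∂_3 = (20 − 20) − 0 = 0, and there is no ∂_3, so H_2 = 0.

(K is a triangulation of the Klein bottle.)

Hence the Betti numbers are b_0 = 1, b_1 = 1, b_2 = 0.

b_0 = 1, b_1 = 1, b_2 = 0.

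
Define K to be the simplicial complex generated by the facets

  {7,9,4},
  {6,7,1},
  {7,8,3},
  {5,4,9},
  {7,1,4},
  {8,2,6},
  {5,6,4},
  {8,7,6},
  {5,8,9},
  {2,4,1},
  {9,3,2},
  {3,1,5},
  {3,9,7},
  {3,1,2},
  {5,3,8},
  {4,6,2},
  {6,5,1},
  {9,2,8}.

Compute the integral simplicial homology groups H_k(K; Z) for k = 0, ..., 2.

H_0 = Z,  H_1 = Z ⊕ Z/2Z,  H_2 = 0.

Take the total order 1 < 2 < 3 < 4 < 5 < 6 < 7 < 8 < 9 on the vertex set. Then K (dimension 2) consists of the simplices:

  0-simplices (9): [1], [2], [3], [4], [5], [6], [7], [8], [9]
  1-simplices (27): (27 of them)
  2-simplices (18): [1,2,3], [1,2,4], [1,3,5], [1,4,7], [1,5,6], [1,6,7], [2,3,9], [2,4,6], [2,6,8], [2,8,9], [3,5,8], [3,7,8], [3,7,9], [4,5,6], [4,5,9], [4,7,9], [5,8,9], [6,7,8]

so the chain groups are C_0 ≅ Z^9, C_1 ≅ Z^27, C_2 ≅ Z^18.

∂_1: C_1 → C_0 sends each edge [p,q] (with p < q) to q − p. For instance
  ∂[8,9] = [9] − [8].
The 9×27 boundary matrix has rank 8 and Smith normal form diag(1,1,1,1,1,1,1,1).

Boundary ∂_2: C_2 → C_1 sends each 2-simplex [p,q,r] to [q,r] − [p,r] + [p,q]. For instance
  ∂[4,5,6] = [5,6] − [4,6] + [4,5],
  ∂[2,4,6] = [4,6] − [2,6] + [2,4].
The 27×18 boundary matrix has rank 18 and Smith normal form diag(1,1,1,1,1,1,1,1,1,1,1,1,1,1,1,1,1,2).

Computing H_k = (kernel of ∂_k) / (image of ∂_{k+1}):

  H_0: rank C_0 − rank ∂_1 = 9 − 8 = 1, and the invariant factors of ∂_1 are all 1, so H_0 ≅ Z.
  H_1: rank ker ∂_1 − rank ∂_2 = (27 − 8) − 18 = 1, and ∂_2 has invariant factor 2 > 1, so H_1 ≅ Z ⊕ Z/2Z.
  H_2: rank ker ∂_2 − rank ∂_3 = (18 − 18) − 0 = 0, and there is no ∂_3, so H_2 ≅ 0.

As a check, the Euler characteristic is 9 − 27 + 18 = 0, which agrees with 1 − 1 + 0 = 0.
(K is a triangulation of the Klein bottle.)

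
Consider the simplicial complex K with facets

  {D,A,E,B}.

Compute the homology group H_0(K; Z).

H_0 = Z.

Take the total order A < B < D < E on the vertex set. Then K (dimension 3) consists of the simplices:

  0-simplices (4): A, B, D, E
  1-simplices (6): AB, AD, AE, BD, BE, DE
  2-simplices (4): ABD, ABE, ADE, BDE
  3-simplices (1): ABDE

so the chain groups are C_0 ≅ Z^4, C_1 ≅ Z^6, C_2 ≅ Z^4, C_3 ≅ Z^1.

Boundary ∂_1: C_1 → C_0 maps an edge to its endpoints' difference, ∂[p,q] = q − p.
The resulting 4×6 matrix has rank 3, and its Smith normal form has invariant factors (1,1,1).

Boundary ∂_2: C_2 → C_1 sends each 2-simplex [p,q,r] to [q,r] − [p,r] + [p,q]. For instance
  ∂BDE = DE − BE + BD,
  ∂ADE = DE − AE + AD.
As a 6×4 matrix over Z this has rank 3, with invariant factors (1,1,1).

Boundary ∂_3: C_3 → C_2 sends each 3-simplex σ to the alternating sum Σ_i (−1)^i (σ with its i-th vertex removed). For instance
  ∂ABDE = BDE − ADE + ABE − ABD.
As a 4×1 matrix over Z this has rank 1, with invariant factors (1).

Computing H_k = (kernel of ∂_k) / (image of ∂_{k+1}):

  H_0: rank C_0 − rank ∂_1 = 4 − 3 = 1, and the invariant factors of ∂_1 are all 1, so H_0 = Z.

(K is a triangulation of the 3-simplex.)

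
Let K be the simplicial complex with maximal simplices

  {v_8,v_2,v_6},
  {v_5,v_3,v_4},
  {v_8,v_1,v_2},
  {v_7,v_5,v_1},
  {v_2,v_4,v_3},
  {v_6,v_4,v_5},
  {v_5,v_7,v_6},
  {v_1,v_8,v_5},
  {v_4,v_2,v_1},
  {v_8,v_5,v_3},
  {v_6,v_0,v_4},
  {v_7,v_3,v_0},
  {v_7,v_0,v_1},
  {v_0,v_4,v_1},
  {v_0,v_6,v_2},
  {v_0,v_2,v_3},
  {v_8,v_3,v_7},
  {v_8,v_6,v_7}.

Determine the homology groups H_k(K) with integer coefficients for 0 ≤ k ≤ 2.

H_0 = Z,  H_1 = Z ⊕ Z/2Z,  H_2 = 0.

K has 9 vertices, 27 edges, 18 triangles.
rank ∂_0 = 0, rank ∂_1 = 8 ⇒ b_0 = 9 − 0 − 8 = 1; all invariant factors of ∂_1 are 1 so no torsion. So H_0 = Z.
rank ∂_1 = 8, rank ∂_2 = 18 ⇒ b_1 = 27 − 8 − 18 = 1; ∂_2 has invariant factor(s) [2] giving torsion. So H_1 = Z ⊕ Z/2Z.
rank ∂_2 = 18, rank ∂_3 = 0 ⇒ b_2 = 18 − 18 − 0 = 0. So H_2 = 0.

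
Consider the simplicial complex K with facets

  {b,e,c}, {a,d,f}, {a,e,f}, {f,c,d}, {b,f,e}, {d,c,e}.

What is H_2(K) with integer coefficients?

H_2 = 0.

K has 6 vertices, 12 edges, 6 triangles.
rank ∂_2 = 6, rank ∂_3 = 0 ⇒ b_2 = 6 − 6 − 0 = 0. So H_2 = 0.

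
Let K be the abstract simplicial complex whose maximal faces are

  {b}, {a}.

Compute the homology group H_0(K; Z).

K has 2 vertices.
rank ∂_0 = 0, rank ∂_1 = 0 ⇒ b_0 = 2 − 0 − 0 = 2. So H_0 = Z^2.

H_0 ≅ Z^2.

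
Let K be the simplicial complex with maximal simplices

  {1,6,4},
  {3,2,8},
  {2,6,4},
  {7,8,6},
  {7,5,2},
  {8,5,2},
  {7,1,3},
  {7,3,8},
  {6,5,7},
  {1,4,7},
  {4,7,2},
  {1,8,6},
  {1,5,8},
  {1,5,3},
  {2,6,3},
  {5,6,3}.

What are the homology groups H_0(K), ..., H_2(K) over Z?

Fix the vertex order 1 < 2 < 3 < 4 < 5 < 6 < 7 < 8 and write every simplex with vertices in increasing order. Then dim K = 2 and the simplices of K are:

  0-simplices (8): [1], [2], [3], [4], [5], [6], [7], [8]
  1-simplices (24): (24 of them)
  2-simplices (16): [1,3,5], [1,3,7], [1,4,6], [1,4,7], [1,5,8], [1,6,8], [2,3,6], [2,3,8], [2,4,6], [2,4,7], [2,5,7], [2,5,8], [3,5,6], [3,7,8], [5,6,7], [6,7,8]

so the chain groups are C_0 ≅ Z^8, C_1 ≅ Z^24, C_2 ≅ Z^16.

Boundary ∂_1: C_1 → C_0 maps an edge to its endpoints' difference, ∂[p,q] = q − p. For instance
  ∂[6,8] = [8] − [6].
The resulting 8×24 matrix has rank 7, and its Smith normal form has invariant factors (1,1,1,1,1,1,1).

The boundary map ∂_2: C_2 → C_1 maps a triangle to the signed sum of its edges. For instance
  ∂[6,7,8] = [7,8] − [6,8] + [6,7],
  ∂[1,3,5] = [3,5] − [1,5] + [1,3].
This gives a 24×16 integer matrix of rank 15; reducing to Smith normal form yields diagonal entries (1,1,1,1,1,1,1,1,1,1,1,1,1,1,1).

Reading off H_k = ker ∂_k / im ∂_{k+1}:

  H_0: rank C_0 − rank ∂_1 = 8 − 7 = 1, and the invariant factors of ∂_1 are all 1, so H_0 = Z.
  H_1: rank ker ∂_1 − rank ∂_2 = (24 − 7) − 15 = 2, and the invariant factors of ∂_2 are all 1, so H_1 = Z^2.
  H_2: rank ker ∂_2 − rank ∂_3 = (16 − 15) − 0 = 1, and there is no ∂_3, so H_2 = Z.

H_0 = Z,  H_1 = Z^2,  H_2 = Z.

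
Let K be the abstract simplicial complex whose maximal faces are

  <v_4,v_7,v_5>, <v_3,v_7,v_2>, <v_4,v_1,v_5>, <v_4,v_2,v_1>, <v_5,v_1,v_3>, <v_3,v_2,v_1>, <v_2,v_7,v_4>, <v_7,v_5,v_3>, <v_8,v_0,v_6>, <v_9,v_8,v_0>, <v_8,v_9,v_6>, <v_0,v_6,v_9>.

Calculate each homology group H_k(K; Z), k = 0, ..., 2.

H_0 ≅ Z^2,  H_1 = 0,  H_2 ≅ Z^2.

We work with the vertex ordering v_0 < v_1 < v_2 < v_3 < v_4 < v_5 < v_6 < v_7 < v_8 < v_9. The simplices of K, each written with vertices in increasing order, are:

  0-simplices (10): [v_0], [v_1], [v_2], [v_3], [v_4], [v_5], [v_6], [v_7], [v_8], [v_9]
  1-simplices (18): (18 of them)
  2-simplices (12): (12 of them)

giving chain groups C_0 ≅ Z^10, C_1 ≅ Z^18, C_2 ≅ Z^12.

Boundary ∂_1: C_1 → C_0 is given by ∂[p,q] = [q] − [p]. For instance
  ∂[v_0,v_9] = [v_9] − [v_0].
The 10×18 boundary matrix has rank 8 and Smith normal form diag(1,1,1,1,1,1,1,1).

∂_2: C_2 → C_1 maps a triangle to the signed sum of its edges. For instance
  ∂[v_2,v_4,v_7] = [v_4,v_7] − [v_2,v_7] + [v_2,v_4],
  ∂[v_1,v_3,v_5] = [v_3,v_5] − [v_1,v_5] + [v_1,v_3].
This gives a 18×12 integer matrix of rank 10; reducing to Smith normal form yields diagonal entries (1,1,1,1,1,1,1,1,1,1).

Computing H_k = (kernel of ∂_k) / (image of ∂_{k+1}):

  H_0: rank C_0 − rank ∂_1 = 10 − 8 = 2, and the invariant factors of ∂_1 are all 1, so H_0 = Z^2.
  H_1: rank ker ∂_1 − rank ∂_2 = (18 − 8) − 10 = 0, and the invariant factors of ∂_2 are all 1, so H_1 = 0.
  H_2: rank ker ∂_2 − rank ∂_3 = (12 − 10) − 0 = 2, and there is no ∂_3, so H_2 = Z^2.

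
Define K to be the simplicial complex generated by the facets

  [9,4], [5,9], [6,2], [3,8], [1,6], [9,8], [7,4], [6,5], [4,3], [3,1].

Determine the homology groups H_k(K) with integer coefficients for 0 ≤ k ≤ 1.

H_0 = Z,  H_1 = Z^2.

K has 9 vertices, 10 edges.
rank ∂_0 = 0, rank ∂_1 = 8 ⇒ b_0 = 9 − 0 − 8 = 1; all invariant factors of ∂_1 are 1 so no torsion. So H_0 ≅ Z.
rank ∂_1 = 8, rank ∂_2 = 0 ⇒ b_1 = 10 − 8 − 0 = 2. So H_1 ≅ Z^2.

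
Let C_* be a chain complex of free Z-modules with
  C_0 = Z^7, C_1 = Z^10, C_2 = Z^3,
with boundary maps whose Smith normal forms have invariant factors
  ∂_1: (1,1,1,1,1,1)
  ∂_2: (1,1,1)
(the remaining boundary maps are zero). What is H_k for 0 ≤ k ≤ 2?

H_0: b_0 = 7 − 0 − 6 = 1; torsion from ∂_1 factors > 1: none. So H_0 ≅ Z.
H_1: b_1 = 10 − 6 − 3 = 1; torsion from ∂_2 factors > 1: none. So H_1 ≅ Z.
H_2: b_2 = 3 − 3 − 0 = 0; torsion from ∂_3 factors > 1: none. So H_2 ≅ 0.

H_0 ≅ Z,  H_1 ≅ Z,  H_2 = 0.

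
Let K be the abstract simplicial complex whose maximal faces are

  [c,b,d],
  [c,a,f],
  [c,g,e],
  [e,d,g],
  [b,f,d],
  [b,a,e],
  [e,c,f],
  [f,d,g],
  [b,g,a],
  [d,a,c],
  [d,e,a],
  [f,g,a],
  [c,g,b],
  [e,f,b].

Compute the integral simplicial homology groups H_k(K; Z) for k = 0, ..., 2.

Order the vertices as a < b < c < d < e < f < g. Listing each simplex with vertices in this order, K has dimension 2 with simplices:

  0-simplices (7): a, b, c, d, e, f, g
  1-simplices (21): ab, ac, ad, ae, af, ag, bc, bd, be, bf, bg, cd, ce, cf, cg, de, df, dg, ef, eg, fg
  2-simplices (14): abe, abg, acd, acf, ade, afg, bcd, bcg, bdf, bef, cef, ceg, deg, dfg

so the chain groups are C_0 ≅ Z^7, C_1 ≅ Z^21, C_2 ≅ Z^14.

Boundary ∂_1: C_1 → C_0 sends each edge [p,q] (with p < q) to q − p. For instance
  ∂ce = e − c.
As a 7×21 matrix over Z this has rank 6, with invariant factors (1,1,1,1,1,1).

The boundary map ∂_2: C_2 → C_1 sends each 2-simplex [p,q,r] to [q,r] − [p,r] + [p,q]. For instance
  ∂acf = cf − af + ac,
  ∂bef = ef − bf + be.
The 21×14 boundary matrix has rank 13 and Smith normal form diag(1,1,1,1,1,1,1,1,1,1,1,1,1).

Reading off H_k = ker ∂_k / im ∂_{k+1}:

  H_0: rank C_0 − rank ∂_1 = 7 − 6 = 1, and the invariant factors of ∂_1 are all 1, so H_0 ≅ Z.
  H_1: rank ker ∂_1 − rank ∂_2 = (21 − 6) − 13 = 2, and the invariant factors of ∂_2 are all 1, so H_1 ≅ Z^2.
  H_2: rank ker ∂_2 − rank ∂_3 = (14 − 13) − 0 = 1, and there is no ∂_3, so H_2 ≅ Z.

(K is a triangulation of the torus T^2.)

H_0 ≅ Z,  H_1 ≅ Z^2,  H_2 ≅ Z.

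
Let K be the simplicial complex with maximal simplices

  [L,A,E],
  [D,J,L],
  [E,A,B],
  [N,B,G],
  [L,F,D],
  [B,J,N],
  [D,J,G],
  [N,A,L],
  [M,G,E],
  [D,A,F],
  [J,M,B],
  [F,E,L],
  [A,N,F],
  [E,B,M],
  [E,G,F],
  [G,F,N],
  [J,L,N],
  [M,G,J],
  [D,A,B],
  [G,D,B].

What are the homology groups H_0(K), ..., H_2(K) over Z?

H_0 = Z,  H_1 = Z ⊕ Z_2,  H_2 = 0.

Fix the vertex order A < B < D < E < F < G < J < L < M < N and write every simplex with vertices in increasing order. Then dim K = 2 and the simplices of K are:

  0-simplices (10): A, B, D, E, F, G, J, L, M, N
  1-simplices (30): AB, AD, AE, AF, AL, AN, BD, BE, BG, BJ, BM, BN, DF, DG, DJ, DL, EF, EG, EL, EM, FG, FL, FN, GJ, GM, GN, JL, JM, JN, LN
  2-simplices (20): ABD, ABE, ADF, AEL, AFN, ALN, BDG, BEM, BGN, BJM, BJN, DFL, DGJ, DJL, EFG, EFL, EGM, FGN, GJM, JLN

giving chain groups C_0 ≅ Z^10, C_1 ≅ Z^30, C_2 ≅ Z^20.

∂_1: C_1 → C_0 sends each edge [p,q] (with p < q) to q − p.
The 10×30 boundary matrix has rank 9 and Smith normal form diag(1,1,1,1,1,1,1,1,1).

Boundary ∂_2: C_2 → C_1 acts by ∂[p,q,r] = [q,r] − [p,r] + [p,q]. For instance
  ∂BJN = JN − BN + BJ,
  ∂DGJ = GJ − DJ + DG.
This gives a 30×20 integer matrix of rank 20; reducing to Smith normal form yields diagonal entries (1,1,1,1,1,1,1,1,1,1,1,1,1,1,1,1,1,1,1,2).

From H_k ≅ ker(∂_k) / im(∂_{k+1}) we obtain:

  H_0: rank C_0 − rank ∂_1 = 10 − 9 = 1, and the invariant factors of ∂_1 are all 1, so H_0 ≅ Z.
  H_1: rank ker ∂_1 − rank ∂_2 = (30 − 9) − 20 = 1, and ∂_2 has invariant factor 2 > 1, so H_1 ≅ Z ⊕ Z_2.
  H_2: rank ker ∂_2 − rank ∂_3 = (20 − 20) − 0 = 0, and there is no ∂_3, so H_2 ≅ 0.

As a check, the Euler characteristic is 10 − 30 + 20 = 0, which agrees with 1 − 1 + 0 = 0.
(K is a triangulation of the Klein bottle.)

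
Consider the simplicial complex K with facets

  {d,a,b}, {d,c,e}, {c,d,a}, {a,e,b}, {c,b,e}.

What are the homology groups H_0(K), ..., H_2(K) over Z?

Take the total order a < b < c < d < e on the vertex set. Then K (dimension 2) consists of the simplices:

  0-simplices (5): a, b, c, d, e
  1-simplices (10): ab, ac, ad, ae, bc, bd, be, cd, ce, de
  2-simplices (5): abd, abe, acd, bce, cde

so the chain groups are C_0 ≅ Z^5, C_1 ≅ Z^10, C_2 ≅ Z^5.

∂_1: C_1 → C_0 sends each edge [p,q] (with p < q) to q − p. For instance
  ∂ab = b − a.
The resulting 5×10 matrix has rank 4, and its Smith normal form has invariant factors (1,1,1,1).

Boundary ∂_2: C_2 → C_1 maps a triangle to the signed sum of its edges. For instance
  ∂abe = be − ae + ab,
  ∂cde = de − ce + cd.
As a 10×5 matrix over Z this has rank 5, with invariant factors (1,1,1,1,1).

Now H_k = ker ∂_k / im ∂_{k+1}, so:

  H_0: rank C_0 − rank ∂_1 = 5 − 4 = 1, and the invariant factors of ∂_1 are all 1, so H_0 = Z.
  H_1: rank ker ∂_1 − rank ∂_2 = (10 − 4) − 5 = 1, and the invariant factors of ∂_2 are all 1, so H_1 = Z.
  H_2: rank ker ∂_2 − rank ∂_3 = (5 − 5) − 0 = 0, and there is no ∂_3, so H_2 = 0.

H_0 ≅ Z,  H_1 ≅ Z,  H_2 = 0.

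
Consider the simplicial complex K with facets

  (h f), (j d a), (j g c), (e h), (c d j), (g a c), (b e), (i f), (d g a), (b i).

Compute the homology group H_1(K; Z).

H_1 = Z^2.

Fix the vertex order a < b < c < d < e < f < g < h < i < j and write every simplex with vertices in increasing order. Then dim K = 2 and the simplices of K are:

  0-simplices (10): a, b, c, d, e, f, g, h, i, j
  1-simplices (15): ac, ad, ag, aj, be, bi, cd, cg, cj, dg, dj, eh, fh, fi, gj
  2-simplices (5): acg, adg, adj, cdj, cgj

giving chain groups C_0 ≅ Z^10, C_1 ≅ Z^15, C_2 ≅ Z^5.

The boundary map ∂_1: C_1 → C_0 maps an edge to its endpoints' difference, ∂[p,q] = q − p.
The 10×15 boundary matrix has rank 8 and Smith normal form diag(1,1,1,1,1,1,1,1).

The boundary map ∂_2: C_2 → C_1 acts by ∂[p,q,r] = [q,r] − [p,r] + [p,q]. For instance
  ∂cdj = dj − cj + cd,
  ∂adg = dg − ag + ad.
This gives a 15×5 integer matrix of rank 5; reducing to Smith normal form yields diagonal entries (1,1,1,1,1).

Reading off H_k = ker ∂_k / im ∂_{k+1}:

  H_1: rank ker ∂_1 − rank ∂_2 = (15 − 8) − 5 = 2, and the invariant factors of ∂_2 are all 1, so H_1 = Z^2.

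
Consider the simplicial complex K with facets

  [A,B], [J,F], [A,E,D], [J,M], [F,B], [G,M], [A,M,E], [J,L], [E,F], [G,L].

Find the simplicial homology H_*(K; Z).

We work with the vertex ordering A < B < D < E < F < G < J < L < M. The simplices of K, each written with vertices in increasing order, are:

  0-simplices (9): A, B, D, E, F, G, J, L, M
  1-simplices (13): AB, AD, AE, AM, BF, DE, EF, EM, FJ, GL, GM, JL, JM
  2-simplices (2): ADE, AEM

giving chain groups C_0 ≅ Z^9, C_1 ≅ Z^13, C_2 ≅ Z^2.

Boundary ∂_1: C_1 → C_0 sends each edge [p,q] (with p < q) to q − p.
The 9×13 boundary matrix has rank 8 and Smith normal form diag(1,1,1,1,1,1,1,1).

The boundary map ∂_2: C_2 → C_1 sends each 2-simplex [p,q,r] to [q,r] − [p,r] + [p,q]. For instance
  ∂AEM = EM − AM + AE,
  ∂ADE = DE − AE + AD.
The 13×2 boundary matrix has rank 2 and Smith normal form diag(1,1).

Reading off H_k = ker ∂_k / im ∂_{k+1}:

  H_0: rank C_0 − rank ∂_1 = 9 − 8 = 1, and the invariant factors of ∂_1 are all 1, so H_0 ≅ Z.
  H_1: rank ker ∂_1 − rank ∂_2 = (13 − 8) − 2 = 3, and the invariant factors of ∂_2 are all 1, so H_1 ≅ Z^3.
  H_2: rank ker ∂_2 − rank ∂_3 = (2 − 2) − 0 = 0, and there is no ∂_3, so H_2 ≅ 0.

H_0 = Z,  H_1 = Z^3,  H_2 = 0.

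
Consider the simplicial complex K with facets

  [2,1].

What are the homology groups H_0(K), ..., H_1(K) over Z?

H_0 = Z,  H_1 = 0.

Take the total order 1 < 2 on the vertex set. Then K (dimension 1) consists of the simplices:

  0-simplices (2): [1], [2]
  1-simplices (1): [1,2]

Hence C_0 ≅ Z^2, C_1 ≅ Z^1.

Boundary ∂_1: C_1 → C_0 is given by ∂[p,q] = [q] − [p]. For instance
  ∂[1,2] = [2] − [1].
The resulting 2×1 matrix has rank 1, and its Smith normal form has invariant factors (1).

Computing H_k = (kernel of ∂_k) / (image of ∂_{k+1}):

  H_0: rank C_0 − rank ∂_1 = 2 − 1 = 1, and the invariant factors of ∂_1 are all 1, so H_0 ≅ Z.
  H_1: rank ker ∂_1 − rank ∂_2 = (1 − 1) − 0 = 0, and there is no ∂_2, so H_1 ≅ 0.

As a check, the Euler characteristic is 2 − 1 = 1, which agrees with 1 − 0 = 1.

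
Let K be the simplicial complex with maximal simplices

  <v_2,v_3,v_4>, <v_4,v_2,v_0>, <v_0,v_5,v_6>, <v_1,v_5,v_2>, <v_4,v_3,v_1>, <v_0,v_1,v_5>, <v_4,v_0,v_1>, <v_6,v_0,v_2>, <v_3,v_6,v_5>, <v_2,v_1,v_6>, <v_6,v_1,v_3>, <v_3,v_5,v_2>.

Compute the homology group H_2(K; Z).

H_2 = 0.

Fix the vertex order v_0 < v_1 < v_2 < v_3 < v_4 < v_5 < v_6 and write every simplex with vertices in increasing order. Then dim K = 2 and the simplices of K are:

  0-simplices (7): [v_0], [v_1], [v_2], [v_3], [v_4], [v_5], [v_6]
  1-simplices (18): (18 of them)
  2-simplices (12): (12 of them)

so the chain groups are C_0 ≅ Z^7, C_1 ≅ Z^18, C_2 ≅ Z^12.

∂_1: C_1 → C_0 sends each edge [p,q] (with p < q) to q − p. For instance
  ∂[v_3,v_5] = [v_5] − [v_3].
The resulting 7×18 matrix has rank 6, and its Smith normal form has invariant factors (1,1,1,1,1,1).

Boundary ∂_2: C_2 → C_1 acts by ∂[p,q,r] = [q,r] − [p,r] + [p,q]. For instance
  ∂[v_2,v_3,v_5] = [v_3,v_5] − [v_2,v_5] + [v_2,v_3],
  ∂[v_0,v_5,v_6] = [v_5,v_6] − [v_0,v_6] + [v_0,v_5].
The 18×12 boundary matrix has rank 12 and Smith normal form diag(1,1,1,1,1,1,1,1,1,1,1,2).

From H_k ≅ ker(∂_k) / im(∂_{k+1}) we obtain:

  H_2: rank ker ∂_2 − rank ∂_3 = (12 − 12) − 0 = 0, and there is no ∂_3, so H_2 = 0.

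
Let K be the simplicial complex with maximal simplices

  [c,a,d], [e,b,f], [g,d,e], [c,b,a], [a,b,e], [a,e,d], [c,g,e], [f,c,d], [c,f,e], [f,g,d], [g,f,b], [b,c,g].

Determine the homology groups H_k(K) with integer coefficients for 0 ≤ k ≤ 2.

H_0 ≅ Z,  H_1 ≅ Z/2,  H_2 = 0.

Fix the vertex order a < b < c < d < e < f < g and write every simplex with vertices in increasing order. Then dim K = 2 and the simplices of K are:

  0-simplices (7): a, b, c, d, e, f, g
  1-simplices (18): ab, ac, ad, ae, bc, be, bf, bg, cd, ce, cf, cg, de, df, dg, ef, eg, fg
  2-simplices (12): abc, abe, acd, ade, bcg, bef, bfg, cdf, cef, ceg, deg, dfg

Hence C_0 ≅ Z^7, C_1 ≅ Z^18, C_2 ≅ Z^12.

Boundary ∂_1: C_1 → C_0 is given by ∂[p,q] = [q] − [p]. For instance
  ∂ac = c − a.
The 7×18 boundary matrix has rank 6 and Smith normal form diag(1,1,1,1,1,1).

The boundary map ∂_2: C_2 → C_1 sends each 2-simplex [p,q,r] to [q,r] − [p,r] + [p,q]. For instance
  ∂abe = be − ae + ab,
  ∂cdf = df − cf + cd.
The resulting 18×12 matrix has rank 12, and its Smith normal form has invariant factors (1,1,1,1,1,1,1,1,1,1,1,2).

Computing H_k = (kernel of ∂_k) / (image of ∂_{k+1}):

  H_0: rank C_0 − rank ∂_1 = 7 − 6 = 1, and the invariant factors of ∂_1 are all 1, so H_0 = Z.
  H_1: rank ker ∂_1 − rank ∂_2 = (18 − 6) − 12 = 0, and ∂_2 has invariant factor 2 > 1, so H_1 = Z/2.
  H_2: rank ker ∂_2 − rank ∂_3 = (12 − 12) − 0 = 0, and there is no ∂_3, so H_2 = 0.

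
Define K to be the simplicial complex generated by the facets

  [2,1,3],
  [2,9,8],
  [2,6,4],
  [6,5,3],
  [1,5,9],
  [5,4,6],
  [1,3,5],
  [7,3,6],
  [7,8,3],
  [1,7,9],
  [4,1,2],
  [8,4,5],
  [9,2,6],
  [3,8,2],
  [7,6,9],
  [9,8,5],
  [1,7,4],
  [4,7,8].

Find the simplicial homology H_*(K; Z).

H_0 ≅ Z,  H_1 ≅ Z^2,  H_2 ≅ Z.

Take the total order 1 < 2 < 3 < 4 < 5 < 6 < 7 < 8 < 9 on the vertex set. Then K (dimension 2) consists of the simplices:

  0-simplices (9): [1], [2], [3], [4], [5], [6], [7], [8], [9]
  1-simplices (27): (27 of them)
  2-simplices (18): [1,2,3], [1,2,4], [1,3,5], [1,4,7], [1,5,9], [1,7,9], [2,3,8], [2,4,6], [2,6,9], [2,8,9], [3,5,6], [3,6,7], [3,7,8], [4,5,6], [4,5,8], [4,7,8], [5,8,9], [6,7,9]

so the chain groups are C_0 ≅ Z^9, C_1 ≅ Z^27, C_2 ≅ Z^18.

∂_1: C_1 → C_0 is given by ∂[p,q] = [q] − [p]. For instance
  ∂[4,5] = [5] − [4].
The resulting 9×27 matrix has rank 8, and its Smith normal form has invariant factors (1,1,1,1,1,1,1,1).

The boundary map ∂_2: C_2 → C_1 acts by ∂[p,q,r] = [q,r] − [p,r] + [p,q]. For instance
  ∂[5,8,9] = [8,9] − [5,9] + [5,8],
  ∂[3,6,7] = [6,7] − [3,7] + [3,6].
This gives a 27×18 integer matrix of rank 17; reducing to Smith normal form yields diagonal entries (1,1,1,1,1,1,1,1,1,1,1,1,1,1,1,1,1).

Now H_k = ker ∂_k / im ∂_{k+1}, so:

  H_0: rank C_0 − rank ∂_1 = 9 − 8 = 1, and the invariant factors of ∂_1 are all 1, so H_0 = Z.
  H_1: rank ker ∂_1 − rank ∂_2 = (27 − 8) − 17 = 2, and the invariant factors of ∂_2 are all 1, so H_1 = Z^2.
  H_2: rank ker ∂_2 − rank ∂_3 = (18 − 17) − 0 = 1, and there is no ∂_3, so H_2 = Z.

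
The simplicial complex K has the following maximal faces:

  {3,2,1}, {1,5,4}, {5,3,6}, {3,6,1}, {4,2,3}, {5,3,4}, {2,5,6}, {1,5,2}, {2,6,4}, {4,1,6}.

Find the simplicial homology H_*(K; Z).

H_0 ≅ Z,  H_1 ≅ Z/2Z,  H_2 = 0.

Fix the vertex order 1 < 2 < 3 < 4 < 5 < 6 and write every simplex with vertices in increasing order. Then dim K = 2 and the simplices of K are:

  0-simplices (6): [1], [2], [3], [4], [5], [6]
  1-simplices (15): [1,2], [1,3], [1,4], [1,5], [1,6], [2,3], [2,4], [2,5], [2,6], [3,4], [3,5], [3,6], [4,5], [4,6], [5,6]
  2-simplices (10): [1,2,3], [1,2,5], [1,3,6], [1,4,5], [1,4,6], [2,3,4], [2,4,6], [2,5,6], [3,4,5], [3,5,6]

so the chain groups are C_0 ≅ Z^6, C_1 ≅ Z^15, C_2 ≅ Z^10.

∂_1: C_1 → C_0 maps an edge to its endpoints' difference, ∂[p,q] = q − p.
As a 6×15 matrix over Z this has rank 5, with invariant factors (1,1,1,1,1).

∂_2: C_2 → C_1 sends each 2-simplex [p,q,r] to [q,r] − [p,r] + [p,q]. For instance
  ∂[1,4,6] = [4,6] − [1,6] + [1,4],
  ∂[2,4,6] = [4,6] − [2,6] + [2,4].
This gives a 15×10 integer matrix of rank 10; reducing to Smith normal form yields diagonal entries (1,1,1,1,1,1,1,1,1,2).

From H_k ≅ ker(∂_k) / im(∂_{k+1}) we obtain:

  H_0: rank C_0 − rank ∂_1 = 6 − 5 = 1, and the invariant factors of ∂_1 are all 1, so H_0 ≅ Z.
  H_1: rank ker ∂_1 − rank ∂_2 = (15 − 5) − 10 = 0, and ∂_2 has invariant factor 2 > 1, so H_1 ≅ Z/2Z.
  H_2: rank ker ∂_2 − rank ∂_3 = (10 − 10) − 0 = 0, and there is no ∂_3, so H_2 ≅ 0.

(K is a triangulation of the real projective plane RP^2.)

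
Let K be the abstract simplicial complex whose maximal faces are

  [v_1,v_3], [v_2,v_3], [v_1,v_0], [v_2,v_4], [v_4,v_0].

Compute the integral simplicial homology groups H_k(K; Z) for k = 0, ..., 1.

H_0 ≅ Z,  H_1 ≅ Z.

Order the vertices as v_0 < v_1 < v_2 < v_3 < v_4. Listing each simplex with vertices in this order, K has dimension 1 with simplices:

  0-simplices (5): [v_0], [v_1], [v_2], [v_3], [v_4]
  1-simplices (5): [v_0,v_1], [v_0,v_4], [v_1,v_3], [v_2,v_3], [v_2,v_4]

so the chain groups are C_0 ≅ Z^5, C_1 ≅ Z^5.

Boundary ∂_1: C_1 → C_0 sends each edge [p,q] (with p < q) to q − p. For instance
  ∂[v_0,v_4] = [v_4] − [v_0].
The 5×5 boundary matrix has rank 4 and Smith normal form diag(1,1,1,1).

Reading off H_k = ker ∂_k / im ∂_{k+1}:

  H_0: rank C_0 − rank ∂_1 = 5 − 4 = 1, and the invariant factors of ∂_1 are all 1, so H_0 = Z.
  H_1: rank ker ∂_1 − rank ∂_2 = (5 − 4) − 0 = 1, and there is no ∂_2, so H_1 = Z.

As a check, the Euler characteristic is 5 − 5 = 0, which agrees with 1 − 1 = 0.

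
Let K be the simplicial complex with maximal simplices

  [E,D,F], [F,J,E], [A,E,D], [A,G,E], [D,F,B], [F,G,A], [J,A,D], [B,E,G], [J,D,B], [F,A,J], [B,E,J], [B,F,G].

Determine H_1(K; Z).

H_1 ≅ Z/2.

Order the vertices as A < B < D < E < F < G < J. Listing each simplex with vertices in this order, K has dimension 2 with simplices:

  0-simplices (7): A, B, D, E, F, G, J
  1-simplices (18): AD, AE, AF, AG, AJ, BD, BE, BF, BG, BJ, DE, DF, DJ, EF, EG, EJ, FG, FJ
  2-simplices (12): ADE, ADJ, AEG, AFG, AFJ, BDF, BDJ, BEG, BEJ, BFG, DEF, EFJ

Hence C_0 ≅ Z^7, C_1 ≅ Z^18, C_2 ≅ Z^12.

∂_1: C_1 → C_0 sends each edge [p,q] (with p < q) to q − p. For instance
  ∂BG = G − B.
As a 7×18 matrix over Z this has rank 6, with invariant factors (1,1,1,1,1,1).

The boundary map ∂_2: C_2 → C_1 acts by ∂[p,q,r] = [q,r] − [p,r] + [p,q]. For instance
  ∂AFJ = FJ − AJ + AF,
  ∂BEJ = EJ − BJ + BE.
This gives a 18×12 integer matrix of rank 12; reducing to Smith normal form yields diagonal entries (1,1,1,1,1,1,1,1,1,1,1,2).

Now H_k = ker ∂_k / im ∂_{k+1}, so:

  H_1: rank ker ∂_1 − rank ∂_2 = (18 − 6) − 12 = 0, and ∂_2 has invariant factor 2 > 1, so H_1 ≅ Z/2.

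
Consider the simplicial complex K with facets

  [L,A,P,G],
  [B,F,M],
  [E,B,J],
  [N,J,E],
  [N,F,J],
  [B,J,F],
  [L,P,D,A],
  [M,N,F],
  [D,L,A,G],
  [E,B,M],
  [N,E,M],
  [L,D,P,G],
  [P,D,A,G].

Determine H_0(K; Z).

H_0 ≅ Z^2.

Order the vertices as A < B < D < E < F < G < J < L < M < N < P. Listing each simplex with vertices in this order, K has dimension 3 with simplices:

  0-simplices (11): A, B, D, E, F, G, J, L, M, N, P
  1-simplices (22): AD, AG, AL, AP, BE, BF, BJ, BM, DG, DL, DP, EJ, EM, EN, FJ, FM, FN, GL, GP, JN, LP, MN
  2-simplices (18): ADG, ADL, ADP, AGL, AGP, ALP, BEJ, BEM, BFJ, BFM, DGL, DGP, DLP, EJN, EMN, FJN, FMN, GLP
  3-simplices (5): ADGL, ADGP, ADLP, AGLP, DGLP

so the chain groups are C_0 ≅ Z^11, C_1 ≅ Z^22, C_2 ≅ Z^18, C_3 ≅ Z^5.

Boundary ∂_1: C_1 → C_0 is given by ∂[p,q] = [q] − [p].
As a 11×22 matrix over Z this has rank 9, with invariant factors (1,1,1,1,1,1,1,1,1).

∂_2: C_2 → C_1 sends each 2-simplex [p,q,r] to [q,r] − [p,r] + [p,q]. For instance
  ∂DLP = LP − DP + DL,
  ∂ADG = DG − AG + AD.
As a 22×18 matrix over Z this has rank 13, with invariant factors (1,1,1,1,1,1,1,1,1,1,1,1,1).

Boundary ∂_3: C_3 → C_2 sends each 3-simplex σ to the alternating sum Σ_i (−1)^i (σ with its i-th vertex removed). For instance
  ∂ADGL = DGL − AGL + ADL − ADG,
  ∂AGLP = GLP − ALP + AGP − AGL.
The resulting 18×5 matrix has rank 4, and its Smith normal form has invariant factors (1,1,1,1).

Now H_k = ker ∂_k / im ∂_{k+1}, so:

  H_0: rank C_0 − rank ∂_1 = 11 − 9 = 2, and the invariant factors of ∂_1 are all 1, so H_0 ≅ Z^2.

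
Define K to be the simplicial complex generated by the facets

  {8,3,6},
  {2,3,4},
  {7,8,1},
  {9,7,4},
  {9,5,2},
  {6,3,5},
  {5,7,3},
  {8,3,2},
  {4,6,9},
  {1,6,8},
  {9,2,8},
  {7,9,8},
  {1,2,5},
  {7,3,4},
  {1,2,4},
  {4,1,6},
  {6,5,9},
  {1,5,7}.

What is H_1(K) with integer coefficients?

Fix the vertex order 1 < 2 < 3 < 4 < 5 < 6 < 7 < 8 < 9 and write every simplex with vertices in increasing order. Then dim K = 2 and the simplices of K are:

  0-simplices (9): [1], [2], [3], [4], [5], [6], [7], [8], [9]
  1-simplices (27): (27 of them)
  2-simplices (18): [1,2,4], [1,2,5], [1,4,6], [1,5,7], [1,6,8], [1,7,8], [2,3,4], [2,3,8], [2,5,9], [2,8,9], [3,4,7], [3,5,6], [3,5,7], [3,6,8], [4,6,9], [4,7,9], [5,6,9], [7,8,9]

Hence C_0 ≅ Z^9, C_1 ≅ Z^27, C_2 ≅ Z^18.

The boundary map ∂_1: C_1 → C_0 maps an edge to its endpoints' difference, ∂[p,q] = q − p. For instance
  ∂[6,9] = [9] − [6].
As a 9×27 matrix over Z this has rank 8, with invariant factors (1,1,1,1,1,1,1,1).

Boundary ∂_2: C_2 → C_1 maps a triangle to the signed sum of its edges. For instance
  ∂[2,3,4] = [3,4] − [2,4] + [2,3],
  ∂[1,5,7] = [5,7] − [1,7] + [1,5].
This gives a 27×18 integer matrix of rank 17; reducing to Smith normal form yields diagonal entries (1,1,1,1,1,1,1,1,1,1,1,1,1,1,1,1,1).

From H_k ≅ ker(∂_k) / im(∂_{k+1}) we obtain:

  H_1: rank ker ∂_1 − rank ∂_2 = (27 − 8) − 17 = 2, and the invariant factors of ∂_2 are all 1, so H_1 ≅ Z^2.

H_1 ≅ Z^2.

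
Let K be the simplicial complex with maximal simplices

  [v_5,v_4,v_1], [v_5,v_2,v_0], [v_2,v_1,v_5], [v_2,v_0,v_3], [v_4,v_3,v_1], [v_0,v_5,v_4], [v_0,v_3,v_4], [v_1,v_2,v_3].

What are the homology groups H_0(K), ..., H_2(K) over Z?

Take the total order v_0 < v_1 < v_2 < v_3 < v_4 < v_5 on the vertex set. Then K (dimension 2) consists of the simplices:

  0-simplices (6): [v_0], [v_1], [v_2], [v_3], [v_4], [v_5]
  1-simplices (12): [v_0,v_2], [v_0,v_3], [v_0,v_4], [v_0,v_5], [v_1,v_2], [v_1,v_3], [v_1,v_4], [v_1,v_5], [v_2,v_3], [v_2,v_5], [v_3,v_4], [v_4,v_5]
  2-simplices (8): [v_0,v_2,v_3], [v_0,v_2,v_5], [v_0,v_3,v_4], [v_0,v_4,v_5], [v_1,v_2,v_3], [v_1,v_2,v_5], [v_1,v_3,v_4], [v_1,v_4,v_5]

giving chain groups C_0 ≅ Z^6, C_1 ≅ Z^12, C_2 ≅ Z^8.

∂_1: C_1 → C_0 maps an edge to its endpoints' difference, ∂[p,q] = q − p. For instance
  ∂[v_0,v_3] = [v_3] − [v_0].
This gives a 6×12 integer matrix of rank 5; reducing to Smith normal form yields diagonal entries (1,1,1,1,1).

The boundary map ∂_2: C_2 → C_1 sends each 2-simplex [p,q,r] to [q,r] − [p,r] + [p,q]. For instance
  ∂[v_0,v_2,v_5] = [v_2,v_5] − [v_0,v_5] + [v_0,v_2],
  ∂[v_1,v_3,v_4] = [v_3,v_4] − [v_1,v_4] + [v_1,v_3].
As a 12×8 matrix over Z this has rank 7, with invariant factors (1,1,1,1,1,1,1).

Reading off H_k = ker ∂_k / im ∂_{k+1}:

  H_0: rank C_0 − rank ∂_1 = 6 − 5 = 1, and the invariant factors of ∂_1 are all 1, so H_0 = Z.
  H_1: rank ker ∂_1 − rank ∂_2 = (12 − 5) − 7 = 0, and the invariant factors of ∂_2 are all 1, so H_1 = 0.
  H_2: rank ker ∂_2 − rank ∂_3 = (8 − 7) − 0 = 1, and there is no ∂_3, so H_2 = Z.

(K is a triangulation of the 2-sphere S^2.)

H_0 = Z,  H_1 = 0,  H_2 = Z.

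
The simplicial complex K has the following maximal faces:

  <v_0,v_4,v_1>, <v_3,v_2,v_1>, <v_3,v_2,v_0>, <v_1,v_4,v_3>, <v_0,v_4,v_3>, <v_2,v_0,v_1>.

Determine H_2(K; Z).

Fix the vertex order v_0 < v_1 < v_2 < v_3 < v_4 and write every simplex with vertices in increasing order. Then dim K = 2 and the simplices of K are:

  0-simplices (5): [v_0], [v_1], [v_2], [v_3], [v_4]
  1-simplices (9): [v_0,v_1], [v_0,v_2], [v_0,v_3], [v_0,v_4], [v_1,v_2], [v_1,v_3], [v_1,v_4], [v_2,v_3], [v_3,v_4]
  2-simplices (6): [v_0,v_1,v_2], [v_0,v_1,v_4], [v_0,v_2,v_3], [v_0,v_3,v_4], [v_1,v_2,v_3], [v_1,v_3,v_4]

so the chain groups are C_0 ≅ Z^5, C_1 ≅ Z^9, C_2 ≅ Z^6.

The boundary map ∂_1: C_1 → C_0 maps an edge to its endpoints' difference, ∂[p,q] = q − p.
The resulting 5×9 matrix has rank 4, and its Smith normal form has invariant factors (1,1,1,1).

∂_2: C_2 → C_1 acts by ∂[p,q,r] = [q,r] − [p,r] + [p,q]. For instance
  ∂[v_1,v_2,v_3] = [v_2,v_3] − [v_1,v_3] + [v_1,v_2],
  ∂[v_0,v_1,v_2] = [v_1,v_2] − [v_0,v_2] + [v_0,v_1].
The 9×6 boundary matrix has rank 5 and Smith normal form diag(1,1,1,1,1).

Now H_k = ker ∂_k / im ∂_{k+1}, so:

  H_2: rank ker ∂_2 − rank ∂_3 = (6 − 5) − 0 = 1, and there is no ∂_3, so H_2 ≅ Z.

H_2 = Z.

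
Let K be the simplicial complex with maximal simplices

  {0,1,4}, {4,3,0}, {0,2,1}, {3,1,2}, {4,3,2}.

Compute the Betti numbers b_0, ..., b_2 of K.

b_0 = 1, b_1 = 1, b_2 = 0.

Order the vertices as 0 < 1 < 2 < 3 < 4. Listing each simplex with vertices in this order, K has dimension 2 with simplices:

  0-simplices (5): [0], [1], [2], [3], [4]
  1-simplices (10): [0,1], [0,2], [0,3], [0,4], [1,2], [1,3], [1,4], [2,3], [2,4], [3,4]
  2-simplices (5): [0,1,2], [0,1,4], [0,3,4], [1,2,3], [2,3,4]

Hence C_0 ≅ Z^5, C_1 ≅ Z^10, C_2 ≅ Z^5.

The boundary map ∂_1: C_1 → C_0 sends each edge [p,q] (with p < q) to q − p. For instance
  ∂[1,2] = [2] − [1].
The 5×10 boundary matrix has rank 4 and Smith normal form diag(1,1,1,1).

The boundary map ∂_2: C_2 → C_1 sends each 2-simplex [p,q,r] to [q,r] − [p,r] + [p,q]. For instance
  ∂[2,3,4] = [3,4] − [2,4] + [2,3],
  ∂[0,3,4] = [3,4] − [0,4] + [0,3].
The resulting 10×5 matrix has rank 5, and its Smith normal form has invariant factors (1,1,1,1,1).

Now H_k = ker ∂_k / im ∂_{k+1}, so:

  H_0: rank C_0 − rank ∂_1 = 5 − 4 = 1, and the invariant factors of ∂_1 are all 1, so H_0 ≅ Z.
  H_1: rank ker ∂_1 − rank ∂_2 = (10 − 4) − 5 = 1, and the invariant factors of ∂_2 are all 1, so H_1 ≅ Z.
  H_2: rank ker ∂_2 − rank ∂_3 = (5 − 5) − 0 = 0, and there is no ∂_3, so H_2 ≅ 0.

Hence the Betti numbers are b_0 = 1, b_1 = 1, b_2 = 0.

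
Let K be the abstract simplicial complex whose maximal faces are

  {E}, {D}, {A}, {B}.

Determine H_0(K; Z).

We work with the vertex ordering A < B < D < E. The simplices of K, each written with vertices in increasing order, are:

  0-simplices (4): A, B, D, E

Hence C_0 ≅ Z^4.

Now H_k = ker ∂_k / im ∂_{k+1}, so:

  H_0: rank C_0 − rank ∂_1 = 4 − 0 = 4, and there is no ∂_1, so H_0 = Z^4.

H_0 ≅ Z^4.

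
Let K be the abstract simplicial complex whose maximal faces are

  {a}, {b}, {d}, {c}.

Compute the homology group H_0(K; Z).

H_0 = Z^4.

Take the total order a < b < c < d on the vertex set. Then K (dimension 0) consists of the simplices:

  0-simplices (4): a, b, c, d

so the chain groups are C_0 ≅ Z^4.

Now H_k = ker ∂_k / im ∂_{k+1}, so:

  H_0: rank C_0 − rank ∂_1 = 4 − 0 = 4, and there is no ∂_1, so H_0 = Z^4.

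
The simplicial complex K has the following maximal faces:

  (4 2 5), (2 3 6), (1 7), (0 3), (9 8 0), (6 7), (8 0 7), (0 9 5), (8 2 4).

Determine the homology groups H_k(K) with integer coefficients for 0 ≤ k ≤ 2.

H_0 ≅ Z,  H_1 ≅ Z^3,  H_2 = 0.

We work with the vertex ordering 0 < 1 < 2 < 3 < 4 < 5 < 6 < 7 < 8 < 9. The simplices of K, each written with vertices in increasing order, are:

  0-simplices (10): [0], [1], [2], [3], [4], [5], [6], [7], [8], [9]
  1-simplices (18): [0,3], [0,5], [0,7], [0,8], [0,9], [1,7], [2,3], [2,4], [2,5], [2,6], [2,8], [3,6], [4,5], [4,8], [5,9], [6,7], [7,8], [8,9]
  2-simplices (6): [0,5,9], [0,7,8], [0,8,9], [2,3,6], [2,4,5], [2,4,8]

giving chain groups C_0 ≅ Z^10, C_1 ≅ Z^18, C_2 ≅ Z^6.

∂_1: C_1 → C_0 is given by ∂[p,q] = [q] − [p]. For instance
  ∂[0,8] = [8] − [0].
This gives a 10×18 integer matrix of rank 9; reducing to Smith normal form yields diagonal entries (1,1,1,1,1,1,1,1,1).

∂_2: C_2 → C_1 acts by ∂[p,q,r] = [q,r] − [p,r] + [p,q]. For instance
  ∂[0,5,9] = [5,9] − [0,9] + [0,5],
  ∂[2,3,6] = [3,6] − [2,6] + [2,3].
The resulting 18×6 matrix has rank 6, and its Smith normal form has invariant factors (1,1,1,1,1,1).

Reading off H_k = ker ∂_k / im ∂_{k+1}:

  H_0: rank C_0 − rank ∂_1 = 10 − 9 = 1, and the invariant factors of ∂_1 are all 1, so H_0 = Z.
  H_1: rank ker ∂_1 − rank ∂_2 = (18 − 9) − 6 = 3, and the invariant factors of ∂_2 are all 1, so H_1 = Z^3.
  H_2: rank ker ∂_2 − rank ∂_3 = (6 − 6) − 0 = 0, and there is no ∂_3, so H_2 = 0.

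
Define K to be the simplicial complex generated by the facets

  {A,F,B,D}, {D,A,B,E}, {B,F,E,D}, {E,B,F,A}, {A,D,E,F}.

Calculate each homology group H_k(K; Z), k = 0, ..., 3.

H_0 ≅ Z,  H_1 = 0,  H_2 = 0,  H_3 ≅ Z.

Take the total order A < B < D < E < F on the vertex set. Then K (dimension 3) consists of the simplices:

  0-simplices (5): A, B, D, E, F
  1-simplices (10): AB, AD, AE, AF, BD, BE, BF, DE, DF, EF
  2-simplices (10): ABD, ABE, ABF, ADE, ADF, AEF, BDE, BDF, BEF, DEF
  3-simplices (5): ABDE, ABDF, ABEF, ADEF, BDEF

giving chain groups C_0 ≅ Z^5, C_1 ≅ Z^10, C_2 ≅ Z^10, C_3 ≅ Z^5.

∂_1: C_1 → C_0 is given by ∂[p,q] = [q] − [p]. For instance
  ∂BD = D − B.
This gives a 5×10 integer matrix of rank 4; reducing to Smith normal form yields diagonal entries (1,1,1,1).

Boundary ∂_2: C_2 → C_1 acts by ∂[p,q,r] = [q,r] − [p,r] + [p,q]. For instance
  ∂ABD = BD − AD + AB,
  ∂ABF = BF − AF + AB.
The 10×10 boundary matrix has rank 6 and Smith normal form diag(1,1,1,1,1,1).

The boundary map ∂_3: C_3 → C_2 sends each 3-simplex σ to the alternating sum Σ_i (−1)^i (σ with its i-th vertex removed). For instance
  ∂ABDF = BDF − ADF + ABF − ABD,
  ∂ABDE = BDE − ADE + ABE − ABD.
This gives a 10×5 integer matrix of rank 4; reducing to Smith normal form yields diagonal entries (1,1,1,1).

Reading off H_k = ker ∂_k / im ∂_{k+1}:

  H_0: rank C_0 − rank ∂_1 = 5 − 4 = 1, and the invariant factors of ∂_1 are all 1, so H_0 ≅ Z.
  H_1: rank ker ∂_1 − rank ∂_2 = (10 − 4) − 6 = 0, and the invariant factors of ∂_2 are all 1, so H_1 ≅ 0.
  H_2: rank ker ∂_2 − rank ∂_3 = (10 − 6) − 4 = 0, and the invariant factors of ∂_3 are all 1, so H_2 ≅ 0.
  H_3: rank ker ∂_3 − rank ∂_4 = (5 − 4) − 0 = 1, and there is no ∂_4, so H_3 ≅ Z.

(K is a triangulation of the 3-sphere S^3.)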